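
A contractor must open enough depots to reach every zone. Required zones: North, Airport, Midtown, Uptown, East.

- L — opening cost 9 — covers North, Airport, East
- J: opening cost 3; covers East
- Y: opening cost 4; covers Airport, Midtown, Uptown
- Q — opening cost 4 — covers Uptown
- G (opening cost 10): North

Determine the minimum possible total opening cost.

13

The greedy cost-per-new-zone heuristic would pick Y, J, and L for 16, but a cheaper cover exists.
Choose L and Y: together they cover North, Airport, Midtown, Uptown, East — every zone.
Total opening cost: 9 + 4 = 13.
No cover costs less than 13.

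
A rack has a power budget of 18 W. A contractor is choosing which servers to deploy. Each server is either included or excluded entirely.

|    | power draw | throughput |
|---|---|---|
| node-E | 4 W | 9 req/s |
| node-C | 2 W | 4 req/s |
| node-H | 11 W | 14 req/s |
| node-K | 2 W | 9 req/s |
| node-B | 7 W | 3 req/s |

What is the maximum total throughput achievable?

32

Allowing fractional choices, the relaxed optimum would be about 34.7, but servers are indivisible.
node-C + node-H + node-K: power draw 2 + 11 + 2 = 15 ≤ 18, throughput 4 + 14 + 9 = 27.
node-E + node-H + node-K: power draw 4 + 11 + 2 = 17 ≤ 18, throughput 9 + 14 + 9 = 32.
Best is node-E, node-H, and node-K with total throughput 32.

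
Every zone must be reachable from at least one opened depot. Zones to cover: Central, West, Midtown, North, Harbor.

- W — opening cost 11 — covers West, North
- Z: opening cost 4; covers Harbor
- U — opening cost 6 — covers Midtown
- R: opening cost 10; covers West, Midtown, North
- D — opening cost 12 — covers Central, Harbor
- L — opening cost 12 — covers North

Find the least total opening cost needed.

22

The greedy cost-per-new-zone heuristic would pick R, Z, and D for 26, but a cheaper cover exists.
Choose R and D: together they cover Central, West, Midtown, North, Harbor — every zone.
Total opening cost: 10 + 12 = 22.
No cover costs less than 22.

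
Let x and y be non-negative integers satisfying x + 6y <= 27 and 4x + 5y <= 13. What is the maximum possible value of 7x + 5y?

21

Relaxing integrality, the LP optimum is 22.75 at (x,y) = (3.25, 0), which is not an integer point.
(x,y)=(3,0): 1·3+6·0=3≤27, 4·3+5·0=12≤13, objective 21.
(x,y)=(2,1): 1·2+6·1=8≤27, 4·2+5·1=13≤13, objective 19.
(x,y)=(2,0): 1·2+6·0=2≤27, 4·2+5·0=8≤13, objective 14.
The best lattice point is (3,0), giving 21.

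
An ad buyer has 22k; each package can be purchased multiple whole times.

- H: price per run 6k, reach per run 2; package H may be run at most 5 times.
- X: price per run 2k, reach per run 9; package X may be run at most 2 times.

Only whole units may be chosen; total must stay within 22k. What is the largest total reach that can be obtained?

This is a bounded integer knapsack.
X has the best ratio (9/2); taking only X gives at most 2×9 = 18 (stopped by the supply cap of 2).
Mixing does better — 3×H and 2×X: price 22 ≤ 22, reach 3·2 + 2·9 = 24.

24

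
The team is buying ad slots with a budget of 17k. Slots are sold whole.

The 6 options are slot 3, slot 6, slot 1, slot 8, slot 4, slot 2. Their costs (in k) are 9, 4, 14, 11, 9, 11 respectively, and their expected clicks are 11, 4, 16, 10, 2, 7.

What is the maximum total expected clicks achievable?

16

Allowing fractional choices, the relaxed optimum would be about 20.1, but ad slots are indivisible.
slot 3 + slot 6: cost 9 + 4 = 13 ≤ 17, expected clicks 11 + 4 = 15.
slot 6 + slot 8: cost 4 + 11 = 15 ≤ 17, expected clicks 4 + 10 = 14.
slot 1: cost 14 ≤ 17, expected clicks 16.
Best is slot 1 with total expected clicks 16.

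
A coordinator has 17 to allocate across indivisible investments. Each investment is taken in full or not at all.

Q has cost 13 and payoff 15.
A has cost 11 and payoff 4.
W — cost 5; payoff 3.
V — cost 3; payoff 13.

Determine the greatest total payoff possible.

28

Allowing fractional choices, the relaxed optimum would be about 28.6, but investments are indivisible.
Q + V: cost 13 + 3 = 16 ≤ 17, payoff 15 + 13 = 28.
A + V: cost 11 + 3 = 14 ≤ 17, payoff 4 + 13 = 17.
W + V: cost 5 + 3 = 8 ≤ 17, payoff 3 + 13 = 16.
Best is Q and V with total payoff 28.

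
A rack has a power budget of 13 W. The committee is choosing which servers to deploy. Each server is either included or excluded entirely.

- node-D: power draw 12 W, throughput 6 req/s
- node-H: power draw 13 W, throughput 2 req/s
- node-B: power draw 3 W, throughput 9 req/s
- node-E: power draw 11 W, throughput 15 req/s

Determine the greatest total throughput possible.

15

Allowing fractional choices, the relaxed optimum would be about 22.6, but servers are indivisible.
node-B: power draw 3 ≤ 13, throughput 9.
node-E: power draw 11 ≤ 13, throughput 15.
Best is node-E with total throughput 15.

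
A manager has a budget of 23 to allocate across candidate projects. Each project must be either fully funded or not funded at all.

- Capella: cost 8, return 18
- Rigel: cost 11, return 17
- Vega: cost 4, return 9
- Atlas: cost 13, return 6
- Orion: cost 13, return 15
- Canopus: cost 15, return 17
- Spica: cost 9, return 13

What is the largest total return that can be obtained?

Capella + Rigel: cost 8 + 11 = 19 ≤ 23, return 18 + 17 = 35.
Capella + Rigel + Vega: cost 8 + 11 + 4 = 23 ≤ 23, return 18 + 17 + 9 = 44.
Capella + Vega + Spica: cost 8 + 4 + 9 = 21 ≤ 23, return 18 + 9 + 13 = 40.
Best is Capella, Rigel, and Vega with total return 44.

44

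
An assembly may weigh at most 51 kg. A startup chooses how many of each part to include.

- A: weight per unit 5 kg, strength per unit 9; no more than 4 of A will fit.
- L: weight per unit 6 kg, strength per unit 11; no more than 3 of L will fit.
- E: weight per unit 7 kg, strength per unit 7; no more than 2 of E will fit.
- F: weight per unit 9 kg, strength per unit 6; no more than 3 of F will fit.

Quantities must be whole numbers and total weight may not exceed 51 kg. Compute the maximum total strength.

76

4×A, 3×L, and 1×E: weight 45 ≤ 51, strength 4·9 + 3·11 + 1·7 = 76.
4×A, 3×L, and 1×F: weight 47 ≤ 51, strength 4·9 + 3·11 + 1·6 = 75.
Best is 76.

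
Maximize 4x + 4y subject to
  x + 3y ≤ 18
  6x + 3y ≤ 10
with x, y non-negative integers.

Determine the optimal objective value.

12

(x,y)=(0,3) is feasible, giving 12.
(x,y)=(0,2) is feasible, giving 8.
The best lattice point is (0,3), giving 12.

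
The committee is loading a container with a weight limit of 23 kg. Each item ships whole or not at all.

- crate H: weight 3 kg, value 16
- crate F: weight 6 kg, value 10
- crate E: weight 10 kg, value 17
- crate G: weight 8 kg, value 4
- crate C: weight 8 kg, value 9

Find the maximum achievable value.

Take crate H, crate F, and crate E: weight 3 + 6 + 10 = 19 ≤ 23, value 16 + 10 + 17 = 43.
No other feasible combination does better.

43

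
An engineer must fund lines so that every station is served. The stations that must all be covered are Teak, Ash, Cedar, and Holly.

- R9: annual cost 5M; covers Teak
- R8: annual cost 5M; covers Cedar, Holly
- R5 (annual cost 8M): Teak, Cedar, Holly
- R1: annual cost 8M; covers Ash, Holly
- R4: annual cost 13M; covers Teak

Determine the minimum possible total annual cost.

16

The greedy cost-per-new-station heuristic would pick R8, R9, and R1 for 18, but a cheaper cover exists.
Choose R5 and R1: together they cover Teak, Ash, Cedar, Holly — every station.
Total annual cost: 8 + 8 = 16.
No cover costs less than 16.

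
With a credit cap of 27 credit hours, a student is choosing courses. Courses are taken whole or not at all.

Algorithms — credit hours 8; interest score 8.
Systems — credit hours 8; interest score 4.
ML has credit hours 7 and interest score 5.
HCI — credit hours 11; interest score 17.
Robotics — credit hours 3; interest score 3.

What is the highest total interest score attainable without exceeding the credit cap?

30

This is a 0-1 knapsack instance.
Allowing fractional choices, the relaxed optimum would be about 31.6, but courses are indivisible.
Algorithms + Systems + HCI: credit hours 8 + 8 + 11 = 27 ≤ 27, interest score 8 + 4 + 17 = 29.
Algorithms + ML + HCI: credit hours 8 + 7 + 11 = 26 ≤ 27, interest score 8 + 5 + 17 = 30.
Best is Algorithms, ML, and HCI with total interest score 30.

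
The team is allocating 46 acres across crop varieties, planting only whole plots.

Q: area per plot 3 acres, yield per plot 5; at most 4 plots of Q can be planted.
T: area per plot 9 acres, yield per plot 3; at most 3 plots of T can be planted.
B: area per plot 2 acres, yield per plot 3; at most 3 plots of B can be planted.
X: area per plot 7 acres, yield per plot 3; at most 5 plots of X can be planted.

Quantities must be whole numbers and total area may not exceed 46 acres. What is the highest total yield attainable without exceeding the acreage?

41

Take 4×Q, 3×B, and 4×X: area 46 ≤ 46, yield 4·5 + 3·3 + 4·3 = 41.
Q has the best ratio (5/3) and is taken to its limit of 4; remaining capacity is filled optimally with the others.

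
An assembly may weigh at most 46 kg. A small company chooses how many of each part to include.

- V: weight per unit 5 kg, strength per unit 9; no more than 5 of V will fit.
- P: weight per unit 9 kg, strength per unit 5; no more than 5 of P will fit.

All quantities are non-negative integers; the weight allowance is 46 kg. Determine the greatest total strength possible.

This is a bounded integer knapsack.
5×V and 1×P: weight 34 ≤ 46, strength 5·9 + 1·5 = 50.
5×V and 2×P: weight 43 ≤ 46, strength 5·9 + 2·5 = 55.
Best is 55.

55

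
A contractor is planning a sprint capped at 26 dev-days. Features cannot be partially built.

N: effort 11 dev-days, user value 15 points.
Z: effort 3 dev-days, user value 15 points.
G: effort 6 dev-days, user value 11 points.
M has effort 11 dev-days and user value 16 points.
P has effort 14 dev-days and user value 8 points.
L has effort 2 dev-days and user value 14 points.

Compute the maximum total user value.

Z + G + P + L: effort 3 + 6 + 14 + 2 = 25 ≤ 26, user value 15 + 11 + 8 + 14 = 48.
Z + G + M + L: effort 3 + 6 + 11 + 2 = 22 ≤ 26, user value 15 + 11 + 16 + 14 = 56.
N + Z + G + L: effort 11 + 3 + 6 + 2 = 22 ≤ 26, user value 15 + 15 + 11 + 14 = 55.
Best is Z, G, M, and L with total user value 56.

56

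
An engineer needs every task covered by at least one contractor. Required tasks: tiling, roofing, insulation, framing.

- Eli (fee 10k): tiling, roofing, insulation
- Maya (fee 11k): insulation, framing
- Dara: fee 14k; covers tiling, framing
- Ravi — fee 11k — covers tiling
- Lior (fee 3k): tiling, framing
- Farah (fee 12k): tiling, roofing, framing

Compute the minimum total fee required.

13

Choose Eli and Lior: together they cover tiling, roofing, insulation, framing — every task.
Total fee: 10 + 3 = 13.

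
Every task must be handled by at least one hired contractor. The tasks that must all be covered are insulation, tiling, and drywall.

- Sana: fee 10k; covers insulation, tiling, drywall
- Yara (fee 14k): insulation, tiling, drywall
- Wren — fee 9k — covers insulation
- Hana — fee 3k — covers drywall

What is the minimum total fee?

Sana alone covers insulation, tiling, drywall — every task.
Total fee: 10.

10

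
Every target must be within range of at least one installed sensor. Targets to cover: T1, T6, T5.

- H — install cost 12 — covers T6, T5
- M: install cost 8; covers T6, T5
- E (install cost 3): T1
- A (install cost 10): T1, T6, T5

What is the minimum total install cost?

The greedy cost-per-new-target heuristic would pick E and M for 11, but a cheaper cover exists.
A alone covers T1, T6, T5 — every target.
Total install cost: 10.
No cover costs less than 10.

10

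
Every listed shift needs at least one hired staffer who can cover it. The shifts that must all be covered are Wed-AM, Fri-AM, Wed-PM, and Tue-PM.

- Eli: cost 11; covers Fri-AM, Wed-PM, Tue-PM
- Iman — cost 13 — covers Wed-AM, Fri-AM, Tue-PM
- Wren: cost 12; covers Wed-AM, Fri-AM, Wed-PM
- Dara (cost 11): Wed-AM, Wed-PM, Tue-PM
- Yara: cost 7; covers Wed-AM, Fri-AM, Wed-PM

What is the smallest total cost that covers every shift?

This is a weighted set-cover instance.
Choose Eli and Yara: together they cover Wed-AM, Fri-AM, Wed-PM, Tue-PM — every shift.
Total cost: 11 + 7 = 18.
No cover costs less than 18.

18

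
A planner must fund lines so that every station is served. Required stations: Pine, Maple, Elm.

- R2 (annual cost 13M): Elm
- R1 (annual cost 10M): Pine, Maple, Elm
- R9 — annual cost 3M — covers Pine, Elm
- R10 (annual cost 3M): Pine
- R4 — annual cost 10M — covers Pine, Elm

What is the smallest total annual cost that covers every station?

10

The greedy cost-per-new-station heuristic would pick R9 and R1 for 13, but a cheaper cover exists.
R1 alone covers Pine, Maple, Elm — every station.
Total annual cost: 10.
No cover costs less than 10.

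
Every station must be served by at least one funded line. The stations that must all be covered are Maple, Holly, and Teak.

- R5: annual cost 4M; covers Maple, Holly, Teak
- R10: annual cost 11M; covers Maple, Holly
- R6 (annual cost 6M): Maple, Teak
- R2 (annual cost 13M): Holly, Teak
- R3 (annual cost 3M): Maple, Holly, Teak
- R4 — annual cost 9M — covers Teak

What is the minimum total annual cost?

3

R3 alone covers Maple, Holly, Teak — every station.
Total annual cost: 3.
No cover costs less than 3.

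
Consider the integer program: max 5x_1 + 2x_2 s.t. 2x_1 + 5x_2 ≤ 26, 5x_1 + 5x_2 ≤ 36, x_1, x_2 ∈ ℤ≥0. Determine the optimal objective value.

35

(x_1,x_2)=(7,0): 2·7+5·0=14≤26, 5·7+5·0=35≤36, objective 35.
(x_1,x_2)=(6,1): 2·6+5·1=17≤26, 5·6+5·1=35≤36, objective 32.
No feasible integer point exceeds 35.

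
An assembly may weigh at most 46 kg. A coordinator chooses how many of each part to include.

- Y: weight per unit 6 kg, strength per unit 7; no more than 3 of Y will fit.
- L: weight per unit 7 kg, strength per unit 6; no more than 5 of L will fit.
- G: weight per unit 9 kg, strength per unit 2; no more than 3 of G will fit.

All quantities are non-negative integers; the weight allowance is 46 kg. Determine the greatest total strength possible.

45

3×Y and 4×L: weight 46 ≤ 46, strength 3·7 + 4·6 = 45.
3×Y and 3×L: weight 39 ≤ 46, strength 3·7 + 3·6 = 39.
Best is 45.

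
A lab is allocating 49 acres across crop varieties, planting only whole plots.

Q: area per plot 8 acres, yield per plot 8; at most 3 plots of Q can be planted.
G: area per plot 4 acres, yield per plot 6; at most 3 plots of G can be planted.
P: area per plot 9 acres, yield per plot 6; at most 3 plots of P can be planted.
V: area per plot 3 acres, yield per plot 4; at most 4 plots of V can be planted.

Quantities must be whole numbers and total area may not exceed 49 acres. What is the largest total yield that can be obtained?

58

3×Q, 3×G, and 4×V: area 48 ≤ 49, yield 3·8 + 3·6 + 4·4 = 58.
2×Q, 3×G, 1×P, and 4×V: area 49 ≤ 49, yield 2·8 + 3·6 + 1·6 + 4·4 = 56.
Best is 58.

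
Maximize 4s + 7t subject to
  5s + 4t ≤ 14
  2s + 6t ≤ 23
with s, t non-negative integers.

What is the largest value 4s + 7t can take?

21

Relaxing integrality, the LP optimum is 24.50 at (s,t) = (0, 3.5), which is not an integer point.
(s,t)=(0,3): 5·0+4·3=12≤14, 2·0+6·3=18≤23, objective 21.
(s,t)=(1,2): 5·1+4·2=13≤14, 2·1+6·2=14≤23, objective 18.
(s,t)=(0,2): 5·0+4·2=8≤14, 2·0+6·2=12≤23, objective 14.
Maximum is 21 at (s,t)=(0,3).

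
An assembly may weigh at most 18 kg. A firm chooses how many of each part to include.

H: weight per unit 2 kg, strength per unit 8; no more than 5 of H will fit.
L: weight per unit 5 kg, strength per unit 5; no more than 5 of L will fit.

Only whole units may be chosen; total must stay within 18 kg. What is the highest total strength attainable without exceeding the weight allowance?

45

This is a bounded integer knapsack.
Take 5×H and 1×L: weight 15 ≤ 18, strength 5·8 + 1·5 = 45.
H has the best ratio (8/2) and is taken to its limit of 5; remaining capacity is filled optimally with the others.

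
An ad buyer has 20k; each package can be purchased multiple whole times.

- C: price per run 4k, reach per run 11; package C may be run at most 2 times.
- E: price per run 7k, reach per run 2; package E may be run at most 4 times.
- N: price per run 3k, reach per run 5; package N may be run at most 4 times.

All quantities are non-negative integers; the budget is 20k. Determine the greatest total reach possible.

42

C has the best ratio (11/4); taking only C gives at most 2×11 = 22 (stopped by the supply cap of 2).
Mixing does better — 2×C and 4×N: price 20 ≤ 20, reach 2·11 + 4·5 = 42.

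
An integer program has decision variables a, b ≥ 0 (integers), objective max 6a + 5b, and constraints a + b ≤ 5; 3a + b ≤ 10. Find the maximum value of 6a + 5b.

27

The continuous relaxation peaks at (2.5, 2.5) with value 27.50; rounding to a feasible lattice point costs some objective.
(a,b)=(2,3): 1·2+1·3=5≤5, 3·2+1·3=9≤10, objective 27.
(a,b)=(1,4): 1·1+1·4=5≤5, 3·1+1·4=7≤10, objective 26.
(a,b)=(3,1): 1·3+1·1=4≤5, 3·3+1·1=10≤10, objective 23.
The best lattice point is (2,3), giving 27.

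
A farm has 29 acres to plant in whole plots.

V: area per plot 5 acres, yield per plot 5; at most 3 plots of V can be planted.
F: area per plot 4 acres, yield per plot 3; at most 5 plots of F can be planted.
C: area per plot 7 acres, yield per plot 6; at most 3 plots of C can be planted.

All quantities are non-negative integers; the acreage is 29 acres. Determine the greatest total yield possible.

V has the best ratio (5/5); taking only V gives at most 3×5 = 15 (stopped by the supply cap of 3).
Mixing does better — 3×V and 2×C: area 29 ≤ 29, yield 3·5 + 2·6 = 27.

27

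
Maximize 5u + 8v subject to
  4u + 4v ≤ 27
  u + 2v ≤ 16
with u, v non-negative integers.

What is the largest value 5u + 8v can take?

The continuous relaxation peaks at (0, 6.75) with value 54.00; rounding to a feasible lattice point costs some objective.
(u,v)=(0,6): 4·0+4·6=24≤27, 1·0+2·6=12≤16, objective 48.
(u,v)=(1,5): 4·1+4·5=24≤27, 1·1+2·5=11≤16, objective 45.
(u,v)=(0,5): 4·0+4·5=20≤27, 1·0+2·5=10≤16, objective 40.
No feasible integer point exceeds 48.

48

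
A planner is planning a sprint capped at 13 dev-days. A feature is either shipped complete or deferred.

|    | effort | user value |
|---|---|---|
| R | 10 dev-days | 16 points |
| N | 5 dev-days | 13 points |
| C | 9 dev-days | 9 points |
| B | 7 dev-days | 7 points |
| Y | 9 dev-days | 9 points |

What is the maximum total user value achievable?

R: effort 10 ≤ 13, user value 16.
N + B: effort 5 + 7 = 12 ≤ 13, user value 13 + 7 = 20.
Best is N and B with total user value 20.

20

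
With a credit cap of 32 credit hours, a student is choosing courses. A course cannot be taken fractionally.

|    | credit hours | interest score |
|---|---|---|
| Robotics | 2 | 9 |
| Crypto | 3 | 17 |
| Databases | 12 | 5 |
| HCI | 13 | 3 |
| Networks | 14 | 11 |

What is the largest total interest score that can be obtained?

42

Allowing fractional choices, the relaxed optimum would be about 42.2, but courses are indivisible.
Robotics + Crypto + HCI + Networks: credit hours 2 + 3 + 13 + 14 = 32 ≤ 32, interest score 9 + 17 + 3 + 11 = 40.
Robotics + Crypto + Networks: credit hours 2 + 3 + 14 = 19 ≤ 32, interest score 9 + 17 + 11 = 37.
Robotics + Crypto + Databases + Networks: credit hours 2 + 3 + 12 + 14 = 31 ≤ 32, interest score 9 + 17 + 5 + 11 = 42.
Best is Robotics, Crypto, Databases, and Networks with total interest score 42.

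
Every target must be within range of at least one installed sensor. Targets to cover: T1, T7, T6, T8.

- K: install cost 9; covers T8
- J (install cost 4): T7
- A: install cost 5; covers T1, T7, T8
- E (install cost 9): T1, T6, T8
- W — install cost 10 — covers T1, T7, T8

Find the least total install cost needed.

This is an integer covering problem.
Choose J and E: together they cover T1, T7, T6, T8 — every target.
Total install cost: 4 + 9 = 13.

13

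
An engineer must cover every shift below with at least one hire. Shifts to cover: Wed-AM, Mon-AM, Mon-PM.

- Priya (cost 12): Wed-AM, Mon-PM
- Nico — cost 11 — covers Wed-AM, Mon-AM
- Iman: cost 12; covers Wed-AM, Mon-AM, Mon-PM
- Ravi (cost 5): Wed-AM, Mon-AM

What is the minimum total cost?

12

The greedy cost-per-new-shift heuristic would pick Ravi and Priya for 17, but a cheaper cover exists.
Iman alone covers Wed-AM, Mon-AM, Mon-PM — every shift.
Total cost: 12.
No cover costs less than 12.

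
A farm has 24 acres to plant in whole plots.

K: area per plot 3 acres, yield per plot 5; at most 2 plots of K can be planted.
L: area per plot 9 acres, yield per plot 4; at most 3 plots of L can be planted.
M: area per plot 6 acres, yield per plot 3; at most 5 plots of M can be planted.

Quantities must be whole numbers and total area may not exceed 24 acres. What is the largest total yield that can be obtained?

19

This is a bounded integer knapsack.
K has the best ratio (5/3); taking only K gives at most 2×5 = 10 (stopped by the supply cap of 2).
Mixing does better — 2×K and 3×M: area 24 ≤ 24, yield 2·5 + 3·3 = 19.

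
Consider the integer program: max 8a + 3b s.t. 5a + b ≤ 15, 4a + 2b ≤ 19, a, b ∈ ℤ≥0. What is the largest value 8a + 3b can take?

31

The continuous relaxation peaks at (1.83, 5.83) with value 32.17; rounding to a feasible lattice point costs some objective.
(a,b)=(2,5) is feasible, giving 31.
(a,b)=(2,4) is feasible, giving 28.
No feasible integer point exceeds 31.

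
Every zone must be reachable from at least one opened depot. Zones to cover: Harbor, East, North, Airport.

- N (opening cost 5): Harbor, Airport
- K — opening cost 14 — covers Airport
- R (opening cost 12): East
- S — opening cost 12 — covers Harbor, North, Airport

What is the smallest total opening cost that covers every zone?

Choose R and S: together they cover Harbor, East, North, Airport — every zone.
Total opening cost: 12 + 12 = 24.

24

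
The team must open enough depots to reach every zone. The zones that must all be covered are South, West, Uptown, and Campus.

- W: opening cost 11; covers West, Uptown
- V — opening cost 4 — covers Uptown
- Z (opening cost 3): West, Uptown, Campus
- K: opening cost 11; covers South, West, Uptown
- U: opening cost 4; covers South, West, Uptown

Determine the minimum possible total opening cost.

This is an integer covering problem.
Choose Z and U: together they cover South, West, Uptown, Campus — every zone.
Total opening cost: 3 + 4 = 7.
No cover costs less than 7.

7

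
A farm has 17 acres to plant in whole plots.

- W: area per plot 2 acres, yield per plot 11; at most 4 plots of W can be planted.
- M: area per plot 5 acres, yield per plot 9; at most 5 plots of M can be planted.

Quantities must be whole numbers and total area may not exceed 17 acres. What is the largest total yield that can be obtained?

53

W has the best ratio (11/2); taking only W gives at most 4×11 = 44 (stopped by the supply cap of 4).
Mixing does better — 4×W and 1×M: area 13 ≤ 17, yield 4·11 + 1·9 = 53.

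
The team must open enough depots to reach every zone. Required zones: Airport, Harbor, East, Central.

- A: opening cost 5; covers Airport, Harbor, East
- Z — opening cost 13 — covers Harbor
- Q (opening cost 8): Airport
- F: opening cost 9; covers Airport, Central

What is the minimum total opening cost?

14

Choose A and F: together they cover Airport, Harbor, East, Central — every zone.
Total opening cost: 5 + 9 = 14.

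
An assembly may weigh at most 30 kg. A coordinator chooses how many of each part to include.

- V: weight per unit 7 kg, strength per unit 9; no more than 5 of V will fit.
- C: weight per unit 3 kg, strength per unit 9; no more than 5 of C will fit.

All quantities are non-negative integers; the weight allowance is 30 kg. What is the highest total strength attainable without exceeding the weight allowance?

63

Take 2×V and 5×C: weight 29 ≤ 30, strength 2·9 + 5·9 = 63.
C has the best ratio (9/3) and is taken to its limit of 5; remaining capacity is filled optimally with the others.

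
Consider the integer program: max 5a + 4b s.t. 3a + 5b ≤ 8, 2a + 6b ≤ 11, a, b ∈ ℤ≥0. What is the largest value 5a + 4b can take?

10

Relaxing integrality, the LP optimum is 13.33 at (a,b) = (2.67, 0), which is not an integer point.
(a,b)=(2,0): 3·2+5·0=6≤8, 2·2+6·0=4≤11, objective 10.
(a,b)=(1,1): 3·1+5·1=8≤8, 2·1+6·1=8≤11, objective 9.
No feasible integer point exceeds 10.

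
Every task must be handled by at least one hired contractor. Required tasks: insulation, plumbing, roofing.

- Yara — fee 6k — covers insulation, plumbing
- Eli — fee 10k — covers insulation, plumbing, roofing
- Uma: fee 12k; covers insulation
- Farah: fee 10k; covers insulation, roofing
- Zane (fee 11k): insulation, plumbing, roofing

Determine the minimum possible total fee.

This is an integer covering problem.
The greedy cost-per-new-task heuristic would pick Yara and Eli for 16, but a cheaper cover exists.
Eli alone covers insulation, plumbing, roofing — every task.
Total fee: 10.
No cover costs less than 10.

10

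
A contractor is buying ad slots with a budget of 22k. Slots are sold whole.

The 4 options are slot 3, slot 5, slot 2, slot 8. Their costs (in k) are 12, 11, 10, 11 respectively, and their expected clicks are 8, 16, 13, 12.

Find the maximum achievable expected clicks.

Allowing fractional choices, the relaxed optimum would be about 30.1, but ad slots are indivisible.
slot 5 + slot 2: cost 11 + 10 = 21 ≤ 22, expected clicks 16 + 13 = 29.
slot 5 + slot 8: cost 11 + 11 = 22 ≤ 22, expected clicks 16 + 12 = 28.
Best is slot 5 and slot 2 with total expected clicks 29.

29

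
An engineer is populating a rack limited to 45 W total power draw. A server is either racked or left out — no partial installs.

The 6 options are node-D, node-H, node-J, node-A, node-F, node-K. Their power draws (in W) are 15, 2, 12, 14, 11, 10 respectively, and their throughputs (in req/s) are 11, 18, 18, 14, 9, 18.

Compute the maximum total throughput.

Allowing fractional choices, the relaxed optimum would be about 73.7, but servers are indivisible.
node-H + node-J + node-F + node-K: power draw 2 + 12 + 11 + 10 = 35 ≤ 45, throughput 18 + 18 + 9 + 18 = 63.
node-H + node-J + node-A + node-K: power draw 2 + 12 + 14 + 10 = 38 ≤ 45, throughput 18 + 18 + 14 + 18 = 68.
node-D + node-H + node-J + node-K: power draw 15 + 2 + 12 + 10 = 39 ≤ 45, throughput 11 + 18 + 18 + 18 = 65.
Best is node-H, node-J, node-A, and node-K with total throughput 68.

68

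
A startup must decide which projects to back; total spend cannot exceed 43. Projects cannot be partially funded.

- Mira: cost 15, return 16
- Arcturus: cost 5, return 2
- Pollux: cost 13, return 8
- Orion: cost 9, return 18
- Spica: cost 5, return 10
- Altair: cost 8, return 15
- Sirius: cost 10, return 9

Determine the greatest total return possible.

61

Mira + Orion + Spica + Altair: cost 15 + 9 + 5 + 8 = 37 ≤ 43, return 16 + 18 + 10 + 15 = 59.
Mira + Orion + Altair + Sirius: cost 15 + 9 + 8 + 10 = 42 ≤ 43, return 16 + 18 + 15 + 9 = 58.
Mira + Arcturus + Orion + Spica + Altair: cost 15 + 5 + 9 + 5 + 8 = 42 ≤ 43, return 16 + 2 + 18 + 10 + 15 = 61.
Best is Mira, Arcturus, Orion, Spica, and Altair with total return 61.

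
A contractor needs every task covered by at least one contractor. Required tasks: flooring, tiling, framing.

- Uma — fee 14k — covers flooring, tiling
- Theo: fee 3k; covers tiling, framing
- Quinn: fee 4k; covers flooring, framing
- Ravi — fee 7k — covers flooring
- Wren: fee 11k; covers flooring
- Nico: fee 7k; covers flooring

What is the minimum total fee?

7

Choose Theo and Quinn: together they cover flooring, tiling, framing — every task.
Total fee: 3 + 4 = 7.
No cover costs less than 7.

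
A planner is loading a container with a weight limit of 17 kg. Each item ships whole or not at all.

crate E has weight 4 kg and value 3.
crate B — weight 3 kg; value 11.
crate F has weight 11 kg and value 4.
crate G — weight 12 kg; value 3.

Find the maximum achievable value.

Take crate B and crate F: weight 3 + 11 = 14 ≤ 17, value 11 + 4 = 15.
No other feasible combination does better.

15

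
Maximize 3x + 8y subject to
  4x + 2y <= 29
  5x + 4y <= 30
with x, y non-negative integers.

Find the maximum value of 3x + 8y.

(x,y)=(0,7): 4·0+2·7=14≤29, 5·0+4·7=28≤30, objective 56.
(x,y)=(1,6): 4·1+2·6=16≤29, 5·1+4·6=29≤30, objective 51.
(x,y)=(0,6): 4·0+2·6=12≤29, 5·0+4·6=24≤30, objective 48.
No feasible integer point exceeds 56.

56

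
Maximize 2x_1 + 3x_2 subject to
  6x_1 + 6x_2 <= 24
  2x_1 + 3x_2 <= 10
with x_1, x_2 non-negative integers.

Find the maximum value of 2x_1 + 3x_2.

(x_1,x_2)=(2,2) is feasible, giving 10.
(x_1,x_2)=(3,1) is feasible, giving 9.
(x_1,x_2)=(1,2) is feasible, giving 8.
(x_1,x_2)=(2,1) is feasible, giving 7.
The best lattice point is (2,2), giving 10.

10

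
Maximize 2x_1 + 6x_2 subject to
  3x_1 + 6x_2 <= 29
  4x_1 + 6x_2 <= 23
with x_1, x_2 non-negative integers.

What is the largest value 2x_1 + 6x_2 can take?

20

Relaxing integrality, the LP optimum is 23.00 at (x_1,x_2) = (0, 3.83), which is not an integer point.
(x_1,x_2)=(1,3): 3·1+6·3=21≤29, 4·1+6·3=22≤23, objective 20.
(x_1,x_2)=(0,3): 3·0+6·3=18≤29, 4·0+6·3=18≤23, objective 18.
(x_1,x_2)=(2,2): 3·2+6·2=18≤29, 4·2+6·2=20≤23, objective 16.
(x_1,x_2)=(1,2): 3·1+6·2=15≤29, 4·1+6·2=16≤23, objective 14.
Maximum is 20 at (x_1,x_2)=(1,3).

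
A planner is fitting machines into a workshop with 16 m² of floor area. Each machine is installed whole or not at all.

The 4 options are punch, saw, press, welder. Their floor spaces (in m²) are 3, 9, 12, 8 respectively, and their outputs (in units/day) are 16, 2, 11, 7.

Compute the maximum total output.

Take punch and press: floor space 3 + 12 = 15 ≤ 16, output 16 + 11 = 27.
No other feasible combination does better.

27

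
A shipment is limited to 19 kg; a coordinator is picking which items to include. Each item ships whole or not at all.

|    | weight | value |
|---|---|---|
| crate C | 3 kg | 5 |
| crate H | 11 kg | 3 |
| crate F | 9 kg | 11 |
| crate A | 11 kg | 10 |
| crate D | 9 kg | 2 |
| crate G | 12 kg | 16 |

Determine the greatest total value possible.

This is an integer program with binary decision variables.
Allowing fractional choices, the relaxed optimum would be about 25.9, but items are indivisible.
crate G: weight 12 ≤ 19, value 16.
crate C + crate F: weight 3 + 9 = 12 ≤ 19, value 5 + 11 = 16.
crate C + crate G: weight 3 + 12 = 15 ≤ 19, value 5 + 16 = 21.
Best is crate C and crate G with total value 21.

21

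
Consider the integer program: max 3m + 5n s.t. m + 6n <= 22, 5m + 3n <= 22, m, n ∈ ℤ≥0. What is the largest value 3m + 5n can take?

The continuous relaxation peaks at (2.44, 3.26) with value 23.63; rounding to a feasible lattice point costs some objective.
(m,n)=(2,3): 1·2+6·3=20≤22, 5·2+3·3=19≤22, objective 21.
(m,n)=(3,2): 1·3+6·2=15≤22, 5·3+3·2=21≤22, objective 19.
No feasible integer point exceeds 21.

21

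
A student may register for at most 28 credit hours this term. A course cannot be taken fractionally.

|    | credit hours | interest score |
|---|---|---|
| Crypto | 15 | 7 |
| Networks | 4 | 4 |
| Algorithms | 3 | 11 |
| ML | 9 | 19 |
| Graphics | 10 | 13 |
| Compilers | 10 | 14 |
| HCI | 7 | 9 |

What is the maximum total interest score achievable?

48

Networks + Algorithms + ML + Compilers: credit hours 4 + 3 + 9 + 10 = 26 ≤ 28, interest score 4 + 11 + 19 + 14 = 48.
Networks + Algorithms + ML + Graphics: credit hours 4 + 3 + 9 + 10 = 26 ≤ 28, interest score 4 + 11 + 19 + 13 = 47.
Best is Networks, Algorithms, ML, and Compilers with total interest score 48.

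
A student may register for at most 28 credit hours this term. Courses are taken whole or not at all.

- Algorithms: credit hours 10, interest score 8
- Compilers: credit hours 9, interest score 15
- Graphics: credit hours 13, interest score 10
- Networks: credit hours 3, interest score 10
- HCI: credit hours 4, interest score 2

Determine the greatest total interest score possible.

Allowing fractional choices, the relaxed optimum would be about 37.6, but courses are indivisible.
Algorithms + Compilers + Networks + HCI: credit hours 10 + 9 + 3 + 4 = 26 ≤ 28, interest score 8 + 15 + 10 + 2 = 35.
Algorithms + Compilers + Networks: credit hours 10 + 9 + 3 = 22 ≤ 28, interest score 8 + 15 + 10 = 33.
Compilers + Graphics + Networks: credit hours 9 + 13 + 3 = 25 ≤ 28, interest score 15 + 10 + 10 = 35.
The maximum interest score is 35; one optimal choice is Compilers, Graphics, and Networks.

35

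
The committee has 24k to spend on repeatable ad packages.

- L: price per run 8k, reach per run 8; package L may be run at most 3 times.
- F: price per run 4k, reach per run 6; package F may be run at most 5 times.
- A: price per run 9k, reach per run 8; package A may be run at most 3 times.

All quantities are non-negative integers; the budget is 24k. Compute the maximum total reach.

32

F has the best ratio (6/4); taking only F gives at most 5×6 = 30 (stopped by the supply cap of 5).
Mixing does better — 1×L and 4×F: price 24 ≤ 24, reach 1·8 + 4·6 = 32.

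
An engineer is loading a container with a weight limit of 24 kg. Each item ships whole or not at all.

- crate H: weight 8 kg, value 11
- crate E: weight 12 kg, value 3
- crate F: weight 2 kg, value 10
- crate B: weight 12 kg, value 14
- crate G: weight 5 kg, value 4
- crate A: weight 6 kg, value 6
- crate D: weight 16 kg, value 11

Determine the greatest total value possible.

35

Allowing fractional choices, the relaxed optimum would be about 37.0, but items are indivisible.
crate F + crate B + crate A: weight 2 + 12 + 6 = 20 ≤ 24, value 10 + 14 + 6 = 30.
crate H + crate F + crate B: weight 8 + 2 + 12 = 22 ≤ 24, value 11 + 10 + 14 = 35.
crate H + crate F + crate G + crate A: weight 8 + 2 + 5 + 6 = 21 ≤ 24, value 11 + 10 + 4 + 6 = 31.
Best is crate H, crate F, and crate B with total value 35.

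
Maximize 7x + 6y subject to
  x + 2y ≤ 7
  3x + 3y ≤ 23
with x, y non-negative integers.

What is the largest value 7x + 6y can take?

(x,y)=(7,0): 1·7+2·0=7≤7, 3·7+3·0=21≤23, objective 49.
(x,y)=(6,0): 1·6+2·0=6≤7, 3·6+3·0=18≤23, objective 42.
The best lattice point is (7,0), giving 49.

49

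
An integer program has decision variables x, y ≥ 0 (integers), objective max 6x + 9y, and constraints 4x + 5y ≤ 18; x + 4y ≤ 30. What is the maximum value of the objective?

(x,y)=(2,2): 4·2+5·2=18≤18, 1·2+4·2=10≤30, objective 30.
(x,y)=(3,1): 4·3+5·1=17≤18, 1·3+4·1=7≤30, objective 27.
The best lattice point is (2,2), giving 30.

30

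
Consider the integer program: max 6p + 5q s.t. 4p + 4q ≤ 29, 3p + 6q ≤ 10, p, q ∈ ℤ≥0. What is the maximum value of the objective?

18

The continuous relaxation peaks at (3.33, 0) with value 20.00; rounding to a feasible lattice point costs some objective.
(p,q)=(3,0): 4·3+4·0=12≤29, 3·3+6·0=9≤10, objective 18.
(p,q)=(2,0): 4·2+4·0=8≤29, 3·2+6·0=6≤10, objective 12.
The best lattice point is (3,0), giving 18.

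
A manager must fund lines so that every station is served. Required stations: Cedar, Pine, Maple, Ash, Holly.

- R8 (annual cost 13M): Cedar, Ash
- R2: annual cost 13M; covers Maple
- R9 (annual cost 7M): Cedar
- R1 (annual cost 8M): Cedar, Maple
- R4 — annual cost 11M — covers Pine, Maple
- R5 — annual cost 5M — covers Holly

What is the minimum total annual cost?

This is a weighted set-cover instance.
The greedy cost-per-new-station heuristic would pick R1, R5, R4, and R8 for 37, but a cheaper cover exists.
Choose R8, R4, and R5: together they cover Cedar, Pine, Maple, Ash, Holly — every station.
Total annual cost: 13 + 11 + 5 = 29.
No cover costs less than 29.

29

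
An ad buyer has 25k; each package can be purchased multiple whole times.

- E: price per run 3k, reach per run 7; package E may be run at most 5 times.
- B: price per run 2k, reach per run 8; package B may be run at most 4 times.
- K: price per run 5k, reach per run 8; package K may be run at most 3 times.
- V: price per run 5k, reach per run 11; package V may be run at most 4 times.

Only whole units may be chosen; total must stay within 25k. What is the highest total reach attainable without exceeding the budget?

Take 4×E, 4×B, and 1×V: price 25 ≤ 25, reach 4·7 + 4·8 + 1·11 = 71.
B has the best ratio (8/2) and is taken to its limit of 4; remaining capacity is filled optimally with the others.

71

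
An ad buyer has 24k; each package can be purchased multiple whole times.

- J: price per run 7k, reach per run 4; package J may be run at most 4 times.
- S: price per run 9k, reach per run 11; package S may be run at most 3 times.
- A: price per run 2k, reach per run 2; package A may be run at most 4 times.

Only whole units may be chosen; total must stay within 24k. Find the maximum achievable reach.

28

2×S and 2×A: price 22 ≤ 24, reach 2·11 + 2·2 = 26.
2×S and 3×A: price 24 ≤ 24, reach 2·11 + 3·2 = 28.
Best is 28.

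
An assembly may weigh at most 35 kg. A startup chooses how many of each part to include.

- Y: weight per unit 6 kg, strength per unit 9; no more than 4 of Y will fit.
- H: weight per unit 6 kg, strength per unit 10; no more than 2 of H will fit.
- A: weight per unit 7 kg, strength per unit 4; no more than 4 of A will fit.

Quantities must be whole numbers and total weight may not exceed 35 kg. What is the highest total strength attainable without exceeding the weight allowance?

47

4×Y and 1×H: weight 30 ≤ 35, strength 4·9 + 1·10 = 46.
3×Y and 2×H: weight 30 ≤ 35, strength 3·9 + 2·10 = 47.
Best is 47.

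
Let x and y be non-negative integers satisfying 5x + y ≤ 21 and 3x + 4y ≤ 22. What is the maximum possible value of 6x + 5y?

The continuous relaxation peaks at (3.65, 2.76) with value 35.71; rounding to a feasible lattice point costs some objective.
(x,y)=(3,3): 5·3+1·3=18≤21, 3·3+4·3=21≤22, objective 33.
(x,y)=(2,4): 5·2+1·4=14≤21, 3·2+4·4=22≤22, objective 32.
No feasible integer point exceeds 33.

33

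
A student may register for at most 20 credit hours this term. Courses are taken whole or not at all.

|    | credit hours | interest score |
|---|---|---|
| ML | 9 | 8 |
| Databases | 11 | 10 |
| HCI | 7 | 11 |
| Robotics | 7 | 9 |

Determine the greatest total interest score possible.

Allowing fractional choices, the relaxed optimum would be about 25.5, but courses are indivisible.
ML + HCI: credit hours 9 + 7 = 16 ≤ 20, interest score 8 + 11 = 19.
HCI + Robotics: credit hours 7 + 7 = 14 ≤ 20, interest score 11 + 9 = 20.
Databases + HCI: credit hours 11 + 7 = 18 ≤ 20, interest score 10 + 11 = 21.
Best is Databases and HCI with total interest score 21.

21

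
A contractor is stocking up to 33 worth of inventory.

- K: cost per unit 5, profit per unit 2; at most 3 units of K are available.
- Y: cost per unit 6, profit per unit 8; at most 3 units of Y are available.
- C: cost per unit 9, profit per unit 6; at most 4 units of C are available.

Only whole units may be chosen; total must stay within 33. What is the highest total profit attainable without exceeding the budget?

32

This is a bounded integer knapsack.
Y has the best ratio (8/6); taking only Y gives at most 3×8 = 24 (stopped by the supply cap of 3).
Mixing does better — 1×K, 3×Y, and 1×C: cost 32 ≤ 33, profit 1·2 + 3·8 + 1·6 = 32.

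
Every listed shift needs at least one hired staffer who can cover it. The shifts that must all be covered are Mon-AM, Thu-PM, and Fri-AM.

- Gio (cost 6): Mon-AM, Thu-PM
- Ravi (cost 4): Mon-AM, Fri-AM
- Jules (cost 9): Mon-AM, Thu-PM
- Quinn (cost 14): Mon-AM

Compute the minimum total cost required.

10

This is an integer covering problem.
Choose Gio and Ravi: together they cover Mon-AM, Thu-PM, Fri-AM — every shift.
Total cost: 6 + 4 = 10.
No cover costs less than 10.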